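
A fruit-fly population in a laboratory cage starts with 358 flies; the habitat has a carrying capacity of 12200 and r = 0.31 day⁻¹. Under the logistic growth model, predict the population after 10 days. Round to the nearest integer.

4899 flies

A = (K − N₀)/N₀ = (12200 − 358)/358 = 33.078.
N(t) = K/(1 + A·e^(−rt)) = 12200/(1 + 33.078×e^(−0.31×10)).
e^(−3.1) = 0.045049; denominator = 1 + 33.078×0.045049 = 2.4901.
N = 12200/2.4901 = 4899.31.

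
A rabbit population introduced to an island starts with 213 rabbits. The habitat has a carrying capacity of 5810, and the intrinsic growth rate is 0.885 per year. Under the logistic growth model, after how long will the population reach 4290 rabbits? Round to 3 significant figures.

4.87 years

A = (K − N₀)/N₀ = (5810 − 213)/213 = 26.277.
Solve 5810/(1 + 26.277·e^(−0.885t)) = 4290: 1 + 26.277·e^(−0.885t) = 1.3543, so e^(−0.885t) = 0.0134837.
−0.885·t = ln(0.0134837) = -4.3063, so t = 4.3063/0.885 = 4.8658.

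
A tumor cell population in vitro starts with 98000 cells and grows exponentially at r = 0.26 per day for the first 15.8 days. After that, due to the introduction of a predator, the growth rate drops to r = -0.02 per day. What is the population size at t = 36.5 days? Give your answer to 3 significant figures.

3940000 cells

Phase 1: N(15.8) = 98000·e^(0.26×15.8) = 98000·e^4.108 = 5.960845×10^6.
Phase 2 runs for 36.5 − 15.8 = 20.7 days at r = -0.02.
N(36.5) = 5.960845×10^6·e^(-0.02×20.7) = 5.960845×10^6·e^-0.414 = 3.940124×10^6.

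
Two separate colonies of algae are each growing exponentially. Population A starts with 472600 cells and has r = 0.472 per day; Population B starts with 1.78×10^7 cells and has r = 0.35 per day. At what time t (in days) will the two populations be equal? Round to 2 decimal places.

29.74 days

Set 472600·e^(0.472t) = 1.78×10^7·e^(0.35t).
e^((0.472 − 0.35)t) = 1.78×10^7/472600 → e^(0.122·t) = 37.664.
0.122·t = ln(37.664) = 3.6287, so t = 3.6287/0.122 = 29.743.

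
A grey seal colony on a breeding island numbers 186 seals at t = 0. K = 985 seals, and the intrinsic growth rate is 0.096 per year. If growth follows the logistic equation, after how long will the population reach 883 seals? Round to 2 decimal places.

A = (K − N₀)/N₀ = (985 − 186)/186 = 4.2957.
Solve 985/(1 + 4.2957·e^(−0.096t)) = 883: 1 + 4.2957·e^(−0.096t) = 1.1155, so e^(−0.096t) = 0.0268909.
−0.096·t = ln(0.0268909) = -3.616, so t = 3.616/0.096 = 37.666.

37.67 years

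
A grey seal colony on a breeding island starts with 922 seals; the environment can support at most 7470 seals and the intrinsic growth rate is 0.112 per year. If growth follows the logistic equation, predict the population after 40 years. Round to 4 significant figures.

A = (K − N₀)/N₀ = (7470 − 922)/922 = 7.102.
N(t) = K/(1 + A·e^(−rt)) = 7470/(1 + 7.102×e^(−0.112×40)).
e^(−4.48) = 0.011333; denominator = 1 + 7.102×0.011333 = 1.0805.
N = 7470/1.0805 = 6913.53.

6914 seals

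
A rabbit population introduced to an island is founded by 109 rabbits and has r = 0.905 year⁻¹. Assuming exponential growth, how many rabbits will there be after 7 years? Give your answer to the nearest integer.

N(t) = N₀·e^(rt) = 109 × e^(0.905×7) = 109 × e^6.335.
e^6.335 ≈ 563.97, so N ≈ 109 × 563.97 = 61472.7.

61473 rabbits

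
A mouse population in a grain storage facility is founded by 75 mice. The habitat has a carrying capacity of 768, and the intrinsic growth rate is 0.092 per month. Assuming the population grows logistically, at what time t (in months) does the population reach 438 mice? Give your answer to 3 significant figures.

A = (K − N₀)/N₀ = (768 − 75)/75 = 9.24.
Solve 768/(1 + 9.24·e^(−0.092t)) = 438: 1 + 9.24·e^(−0.092t) = 1.7534, so e^(−0.092t) = 0.0815395.
−0.092·t = ln(0.0815395) = -2.5067, so t = 2.5067/0.092 = 27.246.

27.2 months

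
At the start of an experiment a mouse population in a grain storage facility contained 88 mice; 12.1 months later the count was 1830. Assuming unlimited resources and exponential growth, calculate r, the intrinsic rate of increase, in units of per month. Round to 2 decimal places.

0.25 per month

From N(t) = N₀·e^(rt): e^(r·12.1) = 1830/88 = 20.795.
r·12.1 = ln(20.795) = 3.0347, so r = 3.0347/12.1 = 0.2508.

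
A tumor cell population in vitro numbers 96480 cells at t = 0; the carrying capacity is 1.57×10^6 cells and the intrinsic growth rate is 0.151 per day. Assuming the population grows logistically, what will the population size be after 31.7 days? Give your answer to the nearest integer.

1392617 cells

A = (K − N₀)/N₀ = (1.57×10^6 − 96480)/96480 = 15.273.
N(t) = K/(1 + A·e^(−rt)) = 1.57×10^6/(1 + 15.273×e^(−0.151×31.7)).
e^(−4.787) = 0.0083399; denominator = 1 + 15.273×0.0083399 = 1.1274.
N = 1.57×10^6/1.1274 = 1.392617×10^6.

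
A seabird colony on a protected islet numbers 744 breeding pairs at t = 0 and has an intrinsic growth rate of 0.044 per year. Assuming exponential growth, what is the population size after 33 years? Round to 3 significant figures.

N(t) = N₀·e^(rt) = 744 × e^(0.044×33) = 744 × e^1.452.
e^1.452 ≈ 4.2716, so N ≈ 744 × 4.2716 = 3178.11.

3180 breeding pairs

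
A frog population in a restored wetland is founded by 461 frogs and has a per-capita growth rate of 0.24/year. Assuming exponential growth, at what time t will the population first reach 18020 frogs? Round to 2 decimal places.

Set N₀·e^(rt) = 18020: e^(0.24·t) = 18020/461 = 39.089.
0.24·t = ln(39.089) = 3.6658, so t = 3.6658/0.24 = 15.274.

15.27 years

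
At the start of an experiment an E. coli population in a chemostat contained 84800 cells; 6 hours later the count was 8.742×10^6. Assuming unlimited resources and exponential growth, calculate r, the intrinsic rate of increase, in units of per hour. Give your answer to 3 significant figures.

From N(t) = N₀·e^(rt): e^(r·6) = 8.742×10^6/84800 = 103.09.
r·6 = ln(103.09) = 4.6356, so r = 4.6356/6 = 0.7726.

0.773 per hour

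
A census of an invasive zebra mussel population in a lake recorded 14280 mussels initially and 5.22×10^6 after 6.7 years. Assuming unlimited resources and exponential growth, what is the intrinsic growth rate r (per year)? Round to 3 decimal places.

0.881 per year

From N(t) = N₀·e^(rt): e^(r·6.7) = 5.22×10^6/14280 = 365.55.
r·6.7 = ln(365.55) = 5.9014, so r = 5.9014/6.7 = 0.8808.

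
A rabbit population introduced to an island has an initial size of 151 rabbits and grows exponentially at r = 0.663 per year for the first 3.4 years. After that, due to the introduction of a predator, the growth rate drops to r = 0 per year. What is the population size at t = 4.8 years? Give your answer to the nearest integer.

1439 rabbits

Phase 1: N(3.4) = 151·e^(0.663×3.4) = 151·e^2.254 = 1438.68.
Phase 2 runs for 4.8 − 3.4 = 1.4 years at r = 0.
N(4.8) = 1438.68·e^(0×1.4) = 1438.68·e^-0 = 1438.68.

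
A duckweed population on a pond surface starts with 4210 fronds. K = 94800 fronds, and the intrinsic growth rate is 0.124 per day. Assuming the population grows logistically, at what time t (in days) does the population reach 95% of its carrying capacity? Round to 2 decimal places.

A = (K − N₀)/N₀ = (94800 − 4210)/4210 = 21.518.
Solve 94800/(1 + 21.518·e^(−0.124t)) = 90060: 1 + 21.518·e^(−0.124t) = 1.0526, so e^(−0.124t) = 0.00244595.
−0.124·t = ln(0.00244595) = -6.0133, so t = 6.0133/0.124 = 48.495.

48.49 days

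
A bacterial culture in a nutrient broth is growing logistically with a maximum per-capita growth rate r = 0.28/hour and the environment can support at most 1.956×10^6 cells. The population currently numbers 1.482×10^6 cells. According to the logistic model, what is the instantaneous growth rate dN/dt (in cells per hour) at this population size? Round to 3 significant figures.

dN/dt = rN(1 − N/K) = 0.28 × 1.482×10^6 × (1 − 1.482×10^6/1.956×10^6).
1 − 1.482×10^6/1.956×10^6 = 0.24233; dN/dt = 0.28 × 1.482×10^6 × 0.24233 = 1.00558×10^5.

101000 cells per hour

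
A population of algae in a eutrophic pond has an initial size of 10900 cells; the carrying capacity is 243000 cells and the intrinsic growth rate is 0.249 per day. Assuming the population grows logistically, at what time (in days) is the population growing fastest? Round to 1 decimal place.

Logistic growth is fastest at N = K/2 = 121500.
A = (K − N₀)/N₀ = 21.294. Set K/(1 + A·e^(−rt)) = K/2 → A·e^(−rt) = 1.
e^(−0.249t) = 1/21.294 = 0.0469625, so t = ln(21.294)/0.249 = 3.0584/0.249 = 12.283.

12.3 days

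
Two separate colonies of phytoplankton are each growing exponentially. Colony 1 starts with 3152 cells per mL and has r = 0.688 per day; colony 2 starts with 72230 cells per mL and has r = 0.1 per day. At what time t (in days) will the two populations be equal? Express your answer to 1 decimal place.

5.3 days

Set 3152·e^(0.688t) = 72230·e^(0.1t).
e^((0.688 − 0.1)t) = 72230/3152 → e^(0.588·t) = 22.916.
0.588·t = ln(22.916) = 3.1318, so t = 3.1318/0.588 = 5.3262.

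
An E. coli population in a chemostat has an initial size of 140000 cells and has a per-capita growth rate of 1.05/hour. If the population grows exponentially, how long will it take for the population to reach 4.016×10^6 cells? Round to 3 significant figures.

Set N₀·e^(rt) = 4.016×10^6: e^(1.05·t) = 4.016×10^6/140000 = 28.686.
1.05·t = ln(28.686) = 3.3564, so t = 3.3564/1.05 = 3.1966.

3.20 hours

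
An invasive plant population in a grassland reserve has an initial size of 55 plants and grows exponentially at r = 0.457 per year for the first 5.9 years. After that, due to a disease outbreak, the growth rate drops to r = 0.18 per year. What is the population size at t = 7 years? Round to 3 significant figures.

Phase 1: N(5.9) = 55·e^(0.457×5.9) = 55·e^2.696 = 815.363.
Phase 2 runs for 7 − 5.9 = 1.1 years at r = 0.18.
N(7) = 815.363·e^(0.18×1.1) = 815.363·e^0.198 = 993.897.

994 plants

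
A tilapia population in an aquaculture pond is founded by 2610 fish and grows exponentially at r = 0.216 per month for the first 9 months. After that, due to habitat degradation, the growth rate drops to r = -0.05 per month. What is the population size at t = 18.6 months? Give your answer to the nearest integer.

Phase 1: N(9) = 2610·e^(0.216×9) = 2610·e^1.944 = 18235.1.
Phase 2 runs for 18.6 − 9 = 9.6 months at r = -0.05.
N(18.6) = 18235.1·e^(-0.05×9.6) = 18235.1·e^-0.48 = 11283.6.

11284 fish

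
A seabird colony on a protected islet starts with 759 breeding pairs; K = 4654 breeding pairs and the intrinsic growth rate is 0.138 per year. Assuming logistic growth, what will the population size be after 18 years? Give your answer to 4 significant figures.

3259 breeding pairs

A = (K − N₀)/N₀ = (4654 − 759)/759 = 5.1318.
N(t) = K/(1 + A·e^(−rt)) = 4654/(1 + 5.1318×e^(−0.138×18)).
e^(−2.484) = 0.083409; denominator = 1 + 5.1318×0.083409 = 1.428.
N = 4654/1.428 = 3259.03.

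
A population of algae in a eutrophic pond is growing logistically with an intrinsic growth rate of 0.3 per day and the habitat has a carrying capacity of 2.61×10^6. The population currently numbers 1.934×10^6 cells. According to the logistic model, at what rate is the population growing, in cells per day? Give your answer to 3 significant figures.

150000 cells per day

dN/dt = rN(1 − N/K) = 0.3 × 1.934×10^6 × (1 − 1.934×10^6/2.61×10^6).
1 − 1.934×10^6/2.61×10^6 = 0.259; dN/dt = 0.3 × 1.934×10^6 × 0.259 = 1.50274×10^5.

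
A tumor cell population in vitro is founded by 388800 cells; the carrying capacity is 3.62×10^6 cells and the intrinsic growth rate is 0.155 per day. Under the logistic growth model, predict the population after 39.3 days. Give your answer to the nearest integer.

A = (K − N₀)/N₀ = (3.62×10^6 − 388800)/388800 = 8.3107.
N(t) = K/(1 + A·e^(−rt)) = 3.62×10^6/(1 + 8.3107×e^(−0.155×39.3)).
e^(−6.091) = 0.002262; denominator = 1 + 8.3107×0.002262 = 1.0188.
N = 3.62×10^6/1.0188 = 3.553204×10^6.

3553204 cells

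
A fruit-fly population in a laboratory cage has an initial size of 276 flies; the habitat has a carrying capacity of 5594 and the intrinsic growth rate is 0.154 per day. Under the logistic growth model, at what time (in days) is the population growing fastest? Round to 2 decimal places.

19.21 days

Logistic growth is fastest at N = K/2 = 2797.
A = (K − N₀)/N₀ = 19.268. Set K/(1 + A·e^(−rt)) = K/2 → A·e^(−rt) = 1.
e^(−0.154t) = 1/19.268 = 0.0518992, so t = ln(19.268)/0.154 = 2.9585/0.154 = 19.211.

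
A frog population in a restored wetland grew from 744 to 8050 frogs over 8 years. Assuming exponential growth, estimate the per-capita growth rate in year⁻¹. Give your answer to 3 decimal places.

0.298 per year

From N(t) = N₀·e^(rt): e^(r·8) = 8050/744 = 10.82.
r·8 = ln(10.82) = 2.3814, so r = 2.3814/8 = 0.29767.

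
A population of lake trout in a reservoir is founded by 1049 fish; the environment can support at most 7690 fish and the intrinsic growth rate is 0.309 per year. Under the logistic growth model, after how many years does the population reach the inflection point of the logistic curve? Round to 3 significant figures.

5.97 years

Logistic growth is fastest at N = K/2 = 3845.
A = (K − N₀)/N₀ = 6.3308. Set K/(1 + A·e^(−rt)) = K/2 → A·e^(−rt) = 1.
e^(−0.309t) = 1/6.3308 = 0.157958, so t = ln(6.3308)/0.309 = 1.8454/0.309 = 5.9722.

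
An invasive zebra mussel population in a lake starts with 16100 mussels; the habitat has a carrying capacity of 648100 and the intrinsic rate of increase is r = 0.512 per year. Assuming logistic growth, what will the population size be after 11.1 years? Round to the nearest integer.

A = (K − N₀)/N₀ = (648100 − 16100)/16100 = 39.255.
N(t) = K/(1 + A·e^(−rt)) = 648100/(1 + 39.255×e^(−0.512×11.1)).
e^(−5.683) = 0.0034027; denominator = 1 + 39.255×0.0034027 = 1.1336.
N = 648100/1.1336 = 571734.

571734 mussels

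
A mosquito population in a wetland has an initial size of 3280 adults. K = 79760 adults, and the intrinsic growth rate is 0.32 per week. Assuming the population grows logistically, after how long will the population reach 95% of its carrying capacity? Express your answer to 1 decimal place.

19.0 weeks

A = (K − N₀)/N₀ = (79760 − 3280)/3280 = 23.317.
Solve 79760/(1 + 23.317·e^(−0.32t)) = 75772: 1 + 23.317·e^(−0.32t) = 1.0526, so e^(−0.32t) = 0.00225721.
−0.32·t = ln(0.00225721) = -6.0936, so t = 6.0936/0.32 = 19.043.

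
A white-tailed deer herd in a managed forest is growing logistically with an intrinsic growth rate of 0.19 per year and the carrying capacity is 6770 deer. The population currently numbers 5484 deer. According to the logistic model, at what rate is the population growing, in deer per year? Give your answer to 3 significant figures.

198 deer per year

dN/dt = rN(1 − N/K) = 0.19 × 5484 × (1 − 5484/6770).
1 − 5484/6770 = 0.18996; dN/dt = 0.19 × 5484 × 0.18996 = 197.93.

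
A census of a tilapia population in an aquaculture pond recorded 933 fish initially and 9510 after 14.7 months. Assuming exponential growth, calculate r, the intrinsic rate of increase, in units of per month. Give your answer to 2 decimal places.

From N(t) = N₀·e^(rt): e^(r·14.7) = 9510/933 = 10.193.
r·14.7 = ln(10.193) = 2.3217, so r = 2.3217/14.7 = 0.15794.

0.16 per month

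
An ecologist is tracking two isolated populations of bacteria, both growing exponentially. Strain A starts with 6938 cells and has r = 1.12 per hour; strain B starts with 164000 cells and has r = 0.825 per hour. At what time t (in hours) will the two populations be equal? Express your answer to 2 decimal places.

10.72 hours

Set 6938·e^(1.12t) = 164000·e^(0.825t).
e^((1.12 − 0.825)t) = 164000/6938 → e^(0.295·t) = 23.638.
0.295·t = ln(23.638) = 3.1629, so t = 3.1629/0.295 = 10.722.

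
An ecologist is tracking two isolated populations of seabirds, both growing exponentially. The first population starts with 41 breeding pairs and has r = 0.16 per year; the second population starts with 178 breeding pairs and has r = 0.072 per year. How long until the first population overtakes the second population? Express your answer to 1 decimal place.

16.7 years

Set 41·e^(0.16t) = 178·e^(0.072t).
e^((0.16 − 0.072)t) = 178/41 → e^(0.088·t) = 4.3415.
0.088·t = ln(4.3415) = 1.4682, so t = 1.4682/0.088 = 16.684.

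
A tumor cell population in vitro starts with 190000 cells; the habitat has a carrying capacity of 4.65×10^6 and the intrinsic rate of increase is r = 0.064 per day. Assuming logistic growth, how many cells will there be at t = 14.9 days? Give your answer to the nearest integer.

A = (K − N₀)/N₀ = (4.65×10^6 − 190000)/190000 = 23.474.
N(t) = K/(1 + A·e^(−rt)) = 4.65×10^6/(1 + 23.474×e^(−0.064×14.9)).
e^(−0.9536) = 0.38535; denominator = 1 + 23.474×0.38535 = 10.046.
N = 4.65×10^6/10.046 = 462889.

462889 cells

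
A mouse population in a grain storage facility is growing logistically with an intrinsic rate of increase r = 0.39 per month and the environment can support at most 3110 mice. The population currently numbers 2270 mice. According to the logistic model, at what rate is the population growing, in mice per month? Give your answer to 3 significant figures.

239 mice per month

dN/dt = rN(1 − N/K) = 0.39 × 2270 × (1 − 2270/3110).
1 − 2270/3110 = 0.2701; dN/dt = 0.39 × 2270 × 0.2701 = 239.12.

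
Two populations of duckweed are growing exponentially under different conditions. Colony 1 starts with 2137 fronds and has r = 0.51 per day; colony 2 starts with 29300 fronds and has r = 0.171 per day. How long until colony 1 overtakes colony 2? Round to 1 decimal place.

Set 2137·e^(0.51t) = 29300·e^(0.171t).
e^((0.51 − 0.171)t) = 29300/2137 → e^(0.339·t) = 13.711.
0.339·t = ln(13.711) = 2.6182, so t = 2.6182/0.339 = 7.7233.

7.7 days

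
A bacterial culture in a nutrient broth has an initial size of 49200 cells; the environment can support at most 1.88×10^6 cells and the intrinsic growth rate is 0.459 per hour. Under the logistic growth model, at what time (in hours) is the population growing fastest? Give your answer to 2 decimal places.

Logistic growth is fastest at N = K/2 = 940000.
A = (K − N₀)/N₀ = 37.211. Set K/(1 + A·e^(−rt)) = K/2 → A·e^(−rt) = 1.
e^(−0.459t) = 1/37.211 = 0.0268735, so t = ln(37.211)/0.459 = 3.6166/0.459 = 7.8793.

7.88 hours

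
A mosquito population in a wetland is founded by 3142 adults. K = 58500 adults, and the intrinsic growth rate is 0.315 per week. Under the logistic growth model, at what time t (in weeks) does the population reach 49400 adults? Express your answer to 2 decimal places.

14.48 weeks

A = (K − N₀)/N₀ = (58500 − 3142)/3142 = 17.619.
Solve 58500/(1 + 17.619·e^(−0.315t)) = 49400: 1 + 17.619·e^(−0.315t) = 1.1842, so e^(−0.315t) = 0.0104554.
−0.315·t = ln(0.0104554) = -4.5606, so t = 4.5606/0.315 = 14.478.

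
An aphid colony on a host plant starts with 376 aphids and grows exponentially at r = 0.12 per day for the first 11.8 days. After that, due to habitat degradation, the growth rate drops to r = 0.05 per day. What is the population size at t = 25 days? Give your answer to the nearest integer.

2998 aphids

Phase 1: N(11.8) = 376·e^(0.12×11.8) = 376·e^1.416 = 1549.35.
Phase 2 runs for 25 − 11.8 = 13.2 days at r = 0.05.
N(25) = 1549.35·e^(0.05×13.2) = 1549.35·e^0.66 = 2997.67.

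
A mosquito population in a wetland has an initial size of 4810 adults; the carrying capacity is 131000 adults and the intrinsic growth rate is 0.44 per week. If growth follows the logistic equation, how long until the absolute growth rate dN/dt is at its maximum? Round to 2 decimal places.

Logistic growth is fastest at N = K/2 = 65500.
A = (K − N₀)/N₀ = 26.235. Set K/(1 + A·e^(−rt)) = K/2 → A·e^(−rt) = 1.
e^(−0.44t) = 1/26.235 = 0.0381171, so t = ln(26.235)/0.44 = 3.2671/0.44 = 7.4252.

7.43 weeks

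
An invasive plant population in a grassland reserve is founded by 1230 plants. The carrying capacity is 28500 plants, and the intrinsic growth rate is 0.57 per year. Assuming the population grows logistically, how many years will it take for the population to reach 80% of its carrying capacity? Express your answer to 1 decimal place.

7.9 years

A = (K − N₀)/N₀ = (28500 − 1230)/1230 = 22.171.
Solve 28500/(1 + 22.171·e^(−0.57t)) = 22800: 1 + 22.171·e^(−0.57t) = 1.25, so e^(−0.57t) = 0.0112761.
−0.57·t = ln(0.0112761) = -4.4851, so t = 4.4851/0.57 = 7.8685.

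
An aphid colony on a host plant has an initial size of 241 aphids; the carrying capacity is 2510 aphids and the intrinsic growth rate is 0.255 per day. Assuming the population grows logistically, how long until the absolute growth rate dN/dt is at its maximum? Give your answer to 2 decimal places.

8.79 days

Logistic growth is fastest at N = K/2 = 1255.
A = (K − N₀)/N₀ = 9.4149. Set K/(1 + A·e^(−rt)) = K/2 → A·e^(−rt) = 1.
e^(−0.255t) = 1/9.4149 = 0.106214, so t = ln(9.4149)/0.255 = 2.2423/0.255 = 8.7933.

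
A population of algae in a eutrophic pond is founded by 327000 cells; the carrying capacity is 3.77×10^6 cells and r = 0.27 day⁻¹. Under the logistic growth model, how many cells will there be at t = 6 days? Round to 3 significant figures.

1220000 cells

A = (K − N₀)/N₀ = (3.77×10^6 − 327000)/327000 = 10.529.
N(t) = K/(1 + A·e^(−rt)) = 3.77×10^6/(1 + 10.529×e^(−0.27×6)).
e^(−1.62) = 0.1979; denominator = 1 + 10.529×0.1979 = 3.0837.
N = 3.77×10^6/3.0837 = 1.222563×10^6.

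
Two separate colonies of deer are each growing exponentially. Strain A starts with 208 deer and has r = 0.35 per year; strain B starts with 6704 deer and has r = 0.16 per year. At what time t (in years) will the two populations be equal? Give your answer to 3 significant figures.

18.3 years

Set 208·e^(0.35t) = 6704·e^(0.16t).
e^((0.35 − 0.16)t) = 6704/208 → e^(0.19·t) = 32.231.
0.19·t = ln(32.231) = 3.4729, so t = 3.4729/0.19 = 18.279.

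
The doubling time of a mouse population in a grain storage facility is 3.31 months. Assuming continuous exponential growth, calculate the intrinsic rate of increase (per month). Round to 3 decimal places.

0.209 per month

r = ln(2)/t_d = 0.6931/3.31 = 0.20941.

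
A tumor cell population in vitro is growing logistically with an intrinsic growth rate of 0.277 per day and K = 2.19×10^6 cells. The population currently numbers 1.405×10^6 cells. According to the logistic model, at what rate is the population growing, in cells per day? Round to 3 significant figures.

140000 cells per day

dN/dt = rN(1 − N/K) = 0.277 × 1.405×10^6 × (1 − 1.405×10^6/2.19×10^6).
1 − 1.405×10^6/2.19×10^6 = 0.35845; dN/dt = 0.277 × 1.405×10^6 × 0.35845 = 1.39502×10^5.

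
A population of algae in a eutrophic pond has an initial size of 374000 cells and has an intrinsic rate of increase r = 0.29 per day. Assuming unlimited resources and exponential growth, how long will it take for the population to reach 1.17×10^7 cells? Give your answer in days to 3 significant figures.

11.9 days

Set N₀·e^(rt) = 1.17×10^7: e^(0.29·t) = 1.17×10^7/374000 = 31.283.
0.29·t = ln(31.283) = 3.4431, so t = 3.4431/0.29 = 11.873.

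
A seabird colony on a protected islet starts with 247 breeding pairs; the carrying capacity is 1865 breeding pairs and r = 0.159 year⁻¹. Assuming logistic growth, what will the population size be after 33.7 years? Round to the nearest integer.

1809 breeding pairs

A = (K − N₀)/N₀ = (1865 − 247)/247 = 6.5506.
N(t) = K/(1 + A·e^(−rt)) = 1865/(1 + 6.5506×e^(−0.159×33.7)).
e^(−5.358) = 0.0047089; denominator = 1 + 6.5506×0.0047089 = 1.0308.
N = 1865/1.0308 = 1809.19.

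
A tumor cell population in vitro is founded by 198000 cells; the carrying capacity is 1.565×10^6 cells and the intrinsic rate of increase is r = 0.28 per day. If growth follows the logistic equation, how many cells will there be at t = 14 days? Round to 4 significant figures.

A = (K − N₀)/N₀ = (1.565×10^6 − 198000)/198000 = 6.904.
N(t) = K/(1 + A·e^(−rt)) = 1.565×10^6/(1 + 6.904×e^(−0.28×14)).
e^(−3.92) = 0.019841; denominator = 1 + 6.904×0.019841 = 1.137.
N = 1.565×10^6/1.137 = 1.376449×10^6.

1376000 cells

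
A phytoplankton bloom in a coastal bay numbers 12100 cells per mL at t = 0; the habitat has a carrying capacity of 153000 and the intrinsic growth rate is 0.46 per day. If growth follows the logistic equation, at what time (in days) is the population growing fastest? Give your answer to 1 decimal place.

Logistic growth is fastest at N = K/2 = 76500.
A = (K − N₀)/N₀ = 11.645. Set K/(1 + A·e^(−rt)) = K/2 → A·e^(−rt) = 1.
e^(−0.46t) = 1/11.645 = 0.0858765, so t = ln(11.645)/0.46 = 2.4548/0.46 = 5.3366.

5.3 days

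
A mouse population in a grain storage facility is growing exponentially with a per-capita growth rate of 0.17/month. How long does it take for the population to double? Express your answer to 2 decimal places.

4.08 months

Doubling time t_d = ln(2)/r = 0.6931/0.17 = 4.0773.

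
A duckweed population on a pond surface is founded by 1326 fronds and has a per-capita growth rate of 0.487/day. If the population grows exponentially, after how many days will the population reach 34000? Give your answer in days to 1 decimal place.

Set N₀·e^(rt) = 34000: e^(0.487·t) = 34000/1326 = 25.641.
0.487·t = ln(25.641) = 3.2442, so t = 3.2442/0.487 = 6.6616.

6.7 days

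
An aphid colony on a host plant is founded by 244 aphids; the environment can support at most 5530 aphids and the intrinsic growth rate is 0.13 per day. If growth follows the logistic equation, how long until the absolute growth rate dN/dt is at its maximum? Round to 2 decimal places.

23.66 days

Logistic growth is fastest at N = K/2 = 2765.
A = (K − N₀)/N₀ = 21.664. Set K/(1 + A·e^(−rt)) = K/2 → A·e^(−rt) = 1.
e^(−0.13t) = 1/21.664 = 0.0461597, so t = ln(21.664)/0.13 = 3.0756/0.13 = 23.659.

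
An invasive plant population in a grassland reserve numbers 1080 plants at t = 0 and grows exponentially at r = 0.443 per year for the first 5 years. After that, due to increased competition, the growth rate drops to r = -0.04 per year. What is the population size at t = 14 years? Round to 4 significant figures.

Phase 1: N(5) = 1080·e^(0.443×5) = 1080·e^2.215 = 9894.32.
Phase 2 runs for 14 − 5 = 9 years at r = -0.04.
N(14) = 9894.32·e^(-0.04×9) = 9894.32·e^-0.36 = 6903.03.

6903 plants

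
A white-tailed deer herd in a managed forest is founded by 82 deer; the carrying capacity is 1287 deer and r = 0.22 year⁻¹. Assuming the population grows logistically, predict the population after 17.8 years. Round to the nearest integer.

996 deer

A = (K − N₀)/N₀ = (1287 − 82)/82 = 14.695.
N(t) = K/(1 + A·e^(−rt)) = 1287/(1 + 14.695×e^(−0.22×17.8)).
e^(−3.916) = 0.019921; denominator = 1 + 14.695×0.019921 = 1.2927.
N = 1287/1.2927 = 995.563.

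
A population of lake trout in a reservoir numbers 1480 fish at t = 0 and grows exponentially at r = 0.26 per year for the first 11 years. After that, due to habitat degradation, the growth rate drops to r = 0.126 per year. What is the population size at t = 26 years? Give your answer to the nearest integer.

171065 fish

Phase 1: N(11) = 1480·e^(0.26×11) = 1480·e^2.86 = 25843.1.
Phase 2 runs for 26 − 11 = 15 years at r = 0.126.
N(26) = 25843.1·e^(0.126×15) = 25843.1·e^1.89 = 171065.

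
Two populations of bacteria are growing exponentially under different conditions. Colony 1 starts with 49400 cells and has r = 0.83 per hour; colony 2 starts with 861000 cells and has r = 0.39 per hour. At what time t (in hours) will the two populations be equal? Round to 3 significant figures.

6.50 hours

Set 49400·e^(0.83t) = 861000·e^(0.39t).
e^((0.83 − 0.39)t) = 861000/49400 → e^(0.44·t) = 17.429.
0.44·t = ln(17.429) = 2.8581, so t = 2.8581/0.44 = 6.4958.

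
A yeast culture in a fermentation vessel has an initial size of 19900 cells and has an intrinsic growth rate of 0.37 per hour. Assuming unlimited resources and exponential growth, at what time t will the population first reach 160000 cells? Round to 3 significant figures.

5.63 hours

Set N₀·e^(rt) = 160000: e^(0.37·t) = 160000/19900 = 8.0402.
0.37·t = ln(8.0402) = 2.0845, so t = 2.0845/0.37 = 5.6337.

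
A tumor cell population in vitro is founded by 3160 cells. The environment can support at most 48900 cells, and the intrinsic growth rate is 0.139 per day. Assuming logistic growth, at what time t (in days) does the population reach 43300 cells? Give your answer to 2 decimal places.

33.94 days

A = (K − N₀)/N₀ = (48900 − 3160)/3160 = 14.475.
Solve 48900/(1 + 14.475·e^(−0.139t)) = 43300: 1 + 14.475·e^(−0.139t) = 1.1293, so e^(−0.139t) = 0.00893493.
−0.139·t = ln(0.00893493) = -4.7178, so t = 4.7178/0.139 = 33.941.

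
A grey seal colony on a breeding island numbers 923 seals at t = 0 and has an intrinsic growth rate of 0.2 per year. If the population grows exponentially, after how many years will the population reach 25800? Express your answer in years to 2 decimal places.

16.65 years

Set N₀·e^(rt) = 25800: e^(0.2·t) = 25800/923 = 27.952.
0.2·t = ln(27.952) = 3.3305, so t = 3.3305/0.2 = 16.653.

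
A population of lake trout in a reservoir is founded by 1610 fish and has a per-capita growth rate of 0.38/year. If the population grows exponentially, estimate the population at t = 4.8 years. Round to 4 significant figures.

9977 fish

N(t) = N₀·e^(rt) = 1610 × e^(0.38×4.8) = 1610 × e^1.824.
e^1.824 ≈ 6.1966, so N ≈ 1610 × 6.1966 = 9976.52.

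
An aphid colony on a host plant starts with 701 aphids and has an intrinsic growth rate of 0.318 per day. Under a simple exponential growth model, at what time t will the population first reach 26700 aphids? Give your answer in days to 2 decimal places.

Set N₀·e^(rt) = 26700: e^(0.318·t) = 26700/701 = 38.088.
0.318·t = ln(38.088) = 3.6399, so t = 3.6399/0.318 = 11.446.

11.45 days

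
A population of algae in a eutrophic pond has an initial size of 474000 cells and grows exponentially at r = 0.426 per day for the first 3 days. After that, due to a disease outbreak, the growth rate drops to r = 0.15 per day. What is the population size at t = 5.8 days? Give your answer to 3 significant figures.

Phase 1: N(3) = 474000·e^(0.426×3) = 474000·e^1.278 = 1.701401×10^6.
Phase 2 runs for 5.8 − 3 = 2.8 days at r = 0.15.
N(5.8) = 1.701401×10^6·e^(0.15×2.8) = 1.701401×10^6·e^0.42 = 2.589467×10^6.

2590000 cells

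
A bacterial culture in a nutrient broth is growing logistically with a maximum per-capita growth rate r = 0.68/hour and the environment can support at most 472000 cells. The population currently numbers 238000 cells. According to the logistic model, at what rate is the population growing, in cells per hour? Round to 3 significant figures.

80200 cells per hour

dN/dt = rN(1 − N/K) = 0.68 × 238000 × (1 − 238000/472000).
1 − 238000/472000 = 0.49576; dN/dt = 0.68 × 238000 × 0.49576 = 80234.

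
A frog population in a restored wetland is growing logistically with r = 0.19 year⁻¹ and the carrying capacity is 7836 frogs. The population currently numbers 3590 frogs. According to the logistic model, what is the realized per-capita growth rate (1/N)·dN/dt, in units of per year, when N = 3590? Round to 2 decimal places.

(1/N)·dN/dt = r(1 − N/K) = 0.19 × (1 − 3590/7836).
= 0.19 × 0.54186 = 0.10295.

0.10 per year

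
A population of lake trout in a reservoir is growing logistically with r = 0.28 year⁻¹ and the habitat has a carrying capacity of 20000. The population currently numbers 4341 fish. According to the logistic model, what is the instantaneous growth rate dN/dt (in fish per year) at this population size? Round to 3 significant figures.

dN/dt = rN(1 − N/K) = 0.28 × 4341 × (1 − 4341/20000).
1 − 4341/20000 = 0.78295; dN/dt = 0.28 × 4341 × 0.78295 = 951.66.

952 fish per year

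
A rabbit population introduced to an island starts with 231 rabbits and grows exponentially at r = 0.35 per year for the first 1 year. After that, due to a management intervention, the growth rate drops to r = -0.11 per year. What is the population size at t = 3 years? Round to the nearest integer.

263 rabbits

Phase 1: N(1) = 231·e^(0.35×1) = 231·e^0.35 = 327.805.
Phase 2 runs for 3 − 1 = 2 years at r = -0.11.
N(3) = 327.805·e^(-0.11×2) = 327.805·e^-0.22 = 263.069.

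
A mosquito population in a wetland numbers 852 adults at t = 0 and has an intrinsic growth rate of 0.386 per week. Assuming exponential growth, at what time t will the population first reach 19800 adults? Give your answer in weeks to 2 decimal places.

Set N₀·e^(rt) = 19800: e^(0.386·t) = 19800/852 = 23.239.
0.386·t = ln(23.239) = 3.1459, so t = 3.1459/0.386 = 8.1499.

8.15 weeks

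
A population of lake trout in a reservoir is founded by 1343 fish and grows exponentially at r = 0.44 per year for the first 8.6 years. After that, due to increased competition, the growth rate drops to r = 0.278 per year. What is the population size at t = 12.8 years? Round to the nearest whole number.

Phase 1: N(8.6) = 1343·e^(0.44×8.6) = 1343·e^3.784 = 59080.8.
Phase 2 runs for 12.8 − 8.6 = 4.2 years at r = 0.278.
N(12.8) = 59080.8·e^(0.278×4.2) = 59080.8·e^1.168 = 189902.

189902 fish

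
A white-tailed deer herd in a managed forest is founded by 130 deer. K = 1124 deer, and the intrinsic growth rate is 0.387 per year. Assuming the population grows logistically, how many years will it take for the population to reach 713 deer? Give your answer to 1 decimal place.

A = (K − N₀)/N₀ = (1124 − 130)/130 = 7.6462.
Solve 1124/(1 + 7.6462·e^(−0.387t)) = 713: 1 + 7.6462·e^(−0.387t) = 1.5764, so e^(−0.387t) = 0.0753892.
−0.387·t = ln(0.0753892) = -2.5851, so t = 2.5851/0.387 = 6.6798.

6.7 years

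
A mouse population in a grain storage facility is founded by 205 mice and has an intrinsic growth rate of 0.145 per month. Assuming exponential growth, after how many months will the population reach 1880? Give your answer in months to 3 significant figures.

Set N₀·e^(rt) = 1880: e^(0.145·t) = 1880/205 = 9.1707.
0.145·t = ln(9.1707) = 2.216, so t = 2.216/0.145 = 15.283.

15.3 months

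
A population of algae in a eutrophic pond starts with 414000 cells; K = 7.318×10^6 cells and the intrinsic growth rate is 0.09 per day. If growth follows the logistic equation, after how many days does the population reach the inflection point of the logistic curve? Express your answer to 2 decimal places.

Logistic growth is fastest at N = K/2 = 3.659×10^6.
A = (K − N₀)/N₀ = 16.676. Set K/(1 + A·e^(−rt)) = K/2 → A·e^(−rt) = 1.
e^(−0.09t) = 1/16.676 = 0.0599652, so t = ln(16.676)/0.09 = 2.814/0.09 = 31.267.

31.27 days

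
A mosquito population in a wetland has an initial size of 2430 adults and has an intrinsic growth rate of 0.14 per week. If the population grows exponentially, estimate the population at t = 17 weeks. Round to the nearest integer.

26256 adults

N(t) = N₀·e^(rt) = 2430 × e^(0.14×17) = 2430 × e^2.38.
e^2.38 ≈ 10.805, so N ≈ 2430 × 10.805 = 26255.9.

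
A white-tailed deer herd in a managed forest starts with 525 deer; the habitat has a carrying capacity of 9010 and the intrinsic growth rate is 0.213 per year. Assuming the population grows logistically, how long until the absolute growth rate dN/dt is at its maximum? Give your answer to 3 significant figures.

13.1 years

Logistic growth is fastest at N = K/2 = 4505.
A = (K − N₀)/N₀ = 16.162. Set K/(1 + A·e^(−rt)) = K/2 → A·e^(−rt) = 1.
e^(−0.213t) = 1/16.162 = 0.0618739, so t = ln(16.162)/0.213 = 2.7827/0.213 = 13.064.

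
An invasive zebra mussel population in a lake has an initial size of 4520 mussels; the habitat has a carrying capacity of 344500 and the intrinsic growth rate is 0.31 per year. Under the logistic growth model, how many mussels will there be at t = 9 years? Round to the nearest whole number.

61300 mussels

A = (K − N₀)/N₀ = (344500 − 4520)/4520 = 75.217.
N(t) = K/(1 + A·e^(−rt)) = 344500/(1 + 75.217×e^(−0.31×9)).
e^(−2.79) = 0.061421; denominator = 1 + 75.217×0.061421 = 5.6199.
N = 344500/5.6199 = 61299.9.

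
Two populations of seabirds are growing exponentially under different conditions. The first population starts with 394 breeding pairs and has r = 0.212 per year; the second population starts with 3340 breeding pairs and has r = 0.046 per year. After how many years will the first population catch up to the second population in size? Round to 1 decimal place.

12.9 years

Set 394·e^(0.212t) = 3340·e^(0.046t).
e^((0.212 − 0.046)t) = 3340/394 → e^(0.166·t) = 8.4772.
0.166·t = ln(8.4772) = 2.1374, so t = 2.1374/0.166 = 12.876.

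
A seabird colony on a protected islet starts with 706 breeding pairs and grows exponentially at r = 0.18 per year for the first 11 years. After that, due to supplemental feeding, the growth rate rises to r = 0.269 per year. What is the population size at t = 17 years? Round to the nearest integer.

Phase 1: N(11) = 706·e^(0.18×11) = 706·e^1.98 = 5113.38.
Phase 2 runs for 17 − 11 = 6 years at r = 0.269.
N(17) = 5113.38·e^(0.269×6) = 5113.38·e^1.614 = 25683.8.

25684 breeding pairs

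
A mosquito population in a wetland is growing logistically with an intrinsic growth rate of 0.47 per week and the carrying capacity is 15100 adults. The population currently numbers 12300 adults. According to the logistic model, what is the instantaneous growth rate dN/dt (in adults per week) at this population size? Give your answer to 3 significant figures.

dN/dt = rN(1 − N/K) = 0.47 × 12300 × (1 − 12300/15100).
1 − 12300/15100 = 0.18543; dN/dt = 0.47 × 12300 × 0.18543 = 1072.

1070 adults per week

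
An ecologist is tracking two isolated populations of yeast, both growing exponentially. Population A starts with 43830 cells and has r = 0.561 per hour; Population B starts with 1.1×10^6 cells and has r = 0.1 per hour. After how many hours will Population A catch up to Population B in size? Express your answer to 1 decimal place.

7.0 hours

Set 43830·e^(0.561t) = 1.1×10^6·e^(0.1t).
e^((0.561 − 0.1)t) = 1.1×10^6/43830 → e^(0.461·t) = 25.097.
0.461·t = ln(25.097) = 3.2227, so t = 3.2227/0.461 = 6.9908.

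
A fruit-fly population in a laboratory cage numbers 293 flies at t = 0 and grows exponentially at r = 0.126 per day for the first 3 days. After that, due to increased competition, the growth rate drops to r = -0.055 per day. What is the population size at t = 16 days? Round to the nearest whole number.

Phase 1: N(3) = 293·e^(0.126×3) = 293·e^0.378 = 427.593.
Phase 2 runs for 16 − 3 = 13 days at r = -0.055.
N(16) = 427.593·e^(-0.055×13) = 427.593·e^-0.715 = 209.175.

209 flies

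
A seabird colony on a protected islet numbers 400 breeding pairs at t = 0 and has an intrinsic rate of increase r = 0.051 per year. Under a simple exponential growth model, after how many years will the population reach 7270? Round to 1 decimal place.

Set N₀·e^(rt) = 7270: e^(0.051·t) = 7270/400 = 18.175.
0.051·t = ln(18.175) = 2.9, so t = 2.9/0.051 = 56.864.

56.9 years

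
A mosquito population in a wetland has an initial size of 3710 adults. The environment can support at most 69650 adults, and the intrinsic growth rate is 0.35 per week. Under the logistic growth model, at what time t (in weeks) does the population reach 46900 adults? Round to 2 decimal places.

10.29 weeks

A = (K − N₀)/N₀ = (69650 − 3710)/3710 = 17.774.
Solve 69650/(1 + 17.774·e^(−0.35t)) = 46900: 1 + 17.774·e^(−0.35t) = 1.4851, so e^(−0.35t) = 0.0272919.
−0.35·t = ln(0.0272919) = -3.6012, so t = 3.6012/0.35 = 10.289.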